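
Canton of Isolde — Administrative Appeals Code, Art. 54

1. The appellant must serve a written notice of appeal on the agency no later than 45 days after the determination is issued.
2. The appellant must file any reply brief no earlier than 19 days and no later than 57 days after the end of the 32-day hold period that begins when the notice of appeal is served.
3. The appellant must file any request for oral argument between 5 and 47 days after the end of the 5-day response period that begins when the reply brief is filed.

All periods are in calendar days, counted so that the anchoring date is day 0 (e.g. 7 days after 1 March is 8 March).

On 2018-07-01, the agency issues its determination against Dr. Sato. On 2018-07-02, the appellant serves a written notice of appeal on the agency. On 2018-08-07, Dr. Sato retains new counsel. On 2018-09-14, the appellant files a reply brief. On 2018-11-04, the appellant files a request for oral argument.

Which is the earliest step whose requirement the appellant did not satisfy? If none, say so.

Step 1 — counting 45 days from 2018-07-01 (when the determination is issued) gives a deadline of 2018-08-15; done 2018-07-02 — timely.
Step 2 — 19 and 57 days from 2018-08-03 (end of the 32-day hold period, which began when the notice of appeal is served on 2018-07-02) are 2018-08-22 and 2018-09-29 respectively; 2018-09-14 falls inside that range.
Step 3 — 5 and 47 days from 2018-09-19 (end of the 5-day response period, which began when the reply brief is filed on 2018-09-14) are 2018-09-24 and 2018-11-05 respectively; 2018-11-04 falls inside that range.

None — every step was satisfied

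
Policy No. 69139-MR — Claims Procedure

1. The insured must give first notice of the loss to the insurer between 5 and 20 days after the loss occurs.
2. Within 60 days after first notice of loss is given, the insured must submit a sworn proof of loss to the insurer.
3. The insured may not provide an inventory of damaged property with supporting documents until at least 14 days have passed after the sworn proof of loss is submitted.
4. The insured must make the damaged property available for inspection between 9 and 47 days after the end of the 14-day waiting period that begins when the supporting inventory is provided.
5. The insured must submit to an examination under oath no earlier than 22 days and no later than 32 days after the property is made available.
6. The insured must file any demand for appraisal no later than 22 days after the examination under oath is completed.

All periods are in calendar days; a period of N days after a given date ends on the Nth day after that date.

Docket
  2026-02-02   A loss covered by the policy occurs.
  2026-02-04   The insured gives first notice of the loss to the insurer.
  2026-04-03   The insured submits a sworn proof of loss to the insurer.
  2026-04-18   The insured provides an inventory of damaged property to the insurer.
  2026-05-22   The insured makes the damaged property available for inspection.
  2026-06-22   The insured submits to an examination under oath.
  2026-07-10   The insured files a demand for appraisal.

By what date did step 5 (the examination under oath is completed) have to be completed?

2026-06-23

Step 5 runs from 2026-05-22, when the property is made available. The window is 22–32 days after 2026-05-22; it closes on 2026-06-23.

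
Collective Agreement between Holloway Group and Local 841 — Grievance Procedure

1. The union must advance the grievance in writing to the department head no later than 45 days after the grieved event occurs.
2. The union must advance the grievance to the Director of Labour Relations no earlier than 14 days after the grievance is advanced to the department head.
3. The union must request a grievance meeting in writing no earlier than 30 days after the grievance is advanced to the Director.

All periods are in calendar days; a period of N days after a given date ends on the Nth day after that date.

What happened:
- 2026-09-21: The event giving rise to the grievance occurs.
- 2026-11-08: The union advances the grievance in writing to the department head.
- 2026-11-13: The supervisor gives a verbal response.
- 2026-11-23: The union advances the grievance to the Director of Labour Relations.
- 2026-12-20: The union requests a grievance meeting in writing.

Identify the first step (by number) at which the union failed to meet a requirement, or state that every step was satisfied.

Step 1

Step 1: 45 days after 2026-09-21 (when the grieved event occurs) is 2026-11-05; not done until 2026-11-08, 3 days after the deadline.
No need to go further; step 1 was not satisfied.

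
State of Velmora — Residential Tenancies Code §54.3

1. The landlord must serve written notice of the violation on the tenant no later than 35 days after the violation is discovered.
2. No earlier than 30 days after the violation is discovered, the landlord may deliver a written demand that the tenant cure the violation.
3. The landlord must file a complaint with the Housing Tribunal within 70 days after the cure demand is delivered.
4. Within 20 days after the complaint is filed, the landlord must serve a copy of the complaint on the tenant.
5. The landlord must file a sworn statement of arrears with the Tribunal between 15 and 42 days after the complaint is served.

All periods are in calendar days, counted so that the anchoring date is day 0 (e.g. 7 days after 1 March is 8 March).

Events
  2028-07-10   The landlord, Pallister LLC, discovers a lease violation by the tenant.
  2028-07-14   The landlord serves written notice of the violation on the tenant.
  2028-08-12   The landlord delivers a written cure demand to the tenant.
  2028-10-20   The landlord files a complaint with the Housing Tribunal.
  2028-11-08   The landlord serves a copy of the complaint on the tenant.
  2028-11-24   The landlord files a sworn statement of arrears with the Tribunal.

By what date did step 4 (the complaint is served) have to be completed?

2028-11-09

Step 4 runs from 2028-10-20, when the complaint is filed. 20 days after 2028-10-20 is 2028-11-09.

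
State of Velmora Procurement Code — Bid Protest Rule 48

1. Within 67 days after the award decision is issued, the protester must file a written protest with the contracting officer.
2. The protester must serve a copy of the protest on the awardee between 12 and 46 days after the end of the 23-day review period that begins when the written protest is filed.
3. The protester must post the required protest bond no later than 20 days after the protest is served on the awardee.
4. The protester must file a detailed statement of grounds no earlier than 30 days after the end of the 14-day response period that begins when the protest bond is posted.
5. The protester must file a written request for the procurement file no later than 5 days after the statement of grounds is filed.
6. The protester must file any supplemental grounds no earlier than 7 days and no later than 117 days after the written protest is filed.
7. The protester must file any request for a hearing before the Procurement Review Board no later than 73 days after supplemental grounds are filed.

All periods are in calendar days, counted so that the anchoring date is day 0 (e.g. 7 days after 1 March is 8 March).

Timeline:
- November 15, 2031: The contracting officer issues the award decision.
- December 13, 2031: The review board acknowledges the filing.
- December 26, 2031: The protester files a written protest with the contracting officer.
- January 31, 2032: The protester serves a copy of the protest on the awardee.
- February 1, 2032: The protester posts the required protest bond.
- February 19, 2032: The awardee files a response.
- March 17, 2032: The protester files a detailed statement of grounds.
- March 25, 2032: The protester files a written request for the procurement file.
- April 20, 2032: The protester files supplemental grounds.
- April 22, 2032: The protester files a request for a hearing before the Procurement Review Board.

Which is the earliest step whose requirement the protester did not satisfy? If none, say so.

Step 5

Step 1: 67 days after November 15, 2031 (when the award decision is issued) is January 21, 2032; December 26, 2031 is within that limit.
Step 2: the window is 12–46 days after January 18, 2032 (end of the 23-day review period, which began when the written protest is filed on December 26, 2031), so January 30, 2032 through March 4, 2032; January 31, 2032 falls inside that range.
Step 3: 20 days after January 31, 2032 (when the protest is served on the awardee) is February 20, 2032; done February 1, 2032 — timely.
Step 4: the earliest permitted date is 30 days after February 15, 2032 (end of the 14-day response period, which began when the protest bond is posted on February 1, 2032), i.e. March 16, 2032; done March 17, 2032 — permitted.
Step 5: 5 days after March 17, 2032 (when the statement of grounds is filed) is March 22, 2032; done March 25, 2032 — 3 days late.
The procedure was therefore not followed at step 5.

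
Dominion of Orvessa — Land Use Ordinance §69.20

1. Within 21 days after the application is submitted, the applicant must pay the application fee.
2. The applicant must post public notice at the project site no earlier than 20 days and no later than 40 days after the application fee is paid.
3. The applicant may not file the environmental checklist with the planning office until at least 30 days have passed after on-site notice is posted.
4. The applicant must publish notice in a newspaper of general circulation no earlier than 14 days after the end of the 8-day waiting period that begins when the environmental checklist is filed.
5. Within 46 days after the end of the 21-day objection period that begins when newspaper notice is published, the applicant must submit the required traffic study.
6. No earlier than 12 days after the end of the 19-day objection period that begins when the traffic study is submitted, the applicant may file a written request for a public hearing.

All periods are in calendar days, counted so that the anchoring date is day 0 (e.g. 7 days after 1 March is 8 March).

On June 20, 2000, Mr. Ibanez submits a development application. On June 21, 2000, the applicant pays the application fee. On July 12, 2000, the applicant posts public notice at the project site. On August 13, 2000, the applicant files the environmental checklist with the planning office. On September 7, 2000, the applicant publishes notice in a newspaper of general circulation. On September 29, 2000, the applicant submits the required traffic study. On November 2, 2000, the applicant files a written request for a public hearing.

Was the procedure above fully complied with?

Yes

Step 1 — counting 21 days from June 20, 2000 (when the application is submitted) gives a deadline of July 11, 2000; done June 21, 2000 — timely.
Step 2 — 20 and 40 days from June 21, 2000 (when the application fee is paid) are July 11, 2000 and July 31, 2000 respectively; done July 12, 2000, which is between those dates.
Step 3 — must wait 30 days from July 12, 2000 (when on-site notice is posted), so not before August 11, 2000; done August 13, 2000, after the minimum wait.
Step 4 — must wait 14 days from August 21, 2000 (end of the 8-day waiting period, which began when the environmental checklist is filed on August 13, 2000), so not before September 4, 2000; done September 7, 2000, after the minimum wait.
Step 5 — counting 46 days from September 28, 2000 (end of the 21-day objection period, which began when newspaper notice is published on September 7, 2000) gives a deadline of November 13, 2000; September 29, 2000 is within that limit.
Step 6 — must wait 12 days from October 18, 2000 (end of the 19-day objection period, which began when the traffic study is submitted on September 29, 2000), so not before October 30, 2000; done November 2, 2000 — permitted.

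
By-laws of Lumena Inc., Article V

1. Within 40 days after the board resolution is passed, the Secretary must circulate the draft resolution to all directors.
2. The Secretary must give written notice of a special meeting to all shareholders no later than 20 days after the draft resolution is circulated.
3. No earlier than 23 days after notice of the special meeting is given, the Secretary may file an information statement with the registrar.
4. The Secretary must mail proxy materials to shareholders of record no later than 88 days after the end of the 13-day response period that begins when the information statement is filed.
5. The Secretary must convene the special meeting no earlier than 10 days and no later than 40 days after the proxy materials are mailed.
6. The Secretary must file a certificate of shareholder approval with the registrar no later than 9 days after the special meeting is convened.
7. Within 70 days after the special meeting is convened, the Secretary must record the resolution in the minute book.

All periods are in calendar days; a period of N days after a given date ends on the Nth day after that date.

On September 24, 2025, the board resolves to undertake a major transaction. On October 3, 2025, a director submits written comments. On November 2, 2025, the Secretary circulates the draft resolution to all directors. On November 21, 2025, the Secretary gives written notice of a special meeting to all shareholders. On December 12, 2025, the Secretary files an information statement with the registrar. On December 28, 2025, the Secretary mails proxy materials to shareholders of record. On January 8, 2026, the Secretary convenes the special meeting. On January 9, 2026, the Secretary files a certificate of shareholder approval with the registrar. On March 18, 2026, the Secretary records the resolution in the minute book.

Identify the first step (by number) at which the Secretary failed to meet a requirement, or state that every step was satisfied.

Step 1: 40 days after September 24, 2025 (when the board resolution is passed) is November 3, 2025; November 2, 2025 is within that limit.
Step 2: 20 days after November 2, 2025 (when the draft resolution is circulated) is November 22, 2025; completed November 21, 2025, before the deadline.
Step 3: the earliest permitted date is 23 days after November 21, 2025 (when notice of the special meeting is given), i.e. December 14, 2025; acted on December 12, 2025, 2 days prematurely.

Step 3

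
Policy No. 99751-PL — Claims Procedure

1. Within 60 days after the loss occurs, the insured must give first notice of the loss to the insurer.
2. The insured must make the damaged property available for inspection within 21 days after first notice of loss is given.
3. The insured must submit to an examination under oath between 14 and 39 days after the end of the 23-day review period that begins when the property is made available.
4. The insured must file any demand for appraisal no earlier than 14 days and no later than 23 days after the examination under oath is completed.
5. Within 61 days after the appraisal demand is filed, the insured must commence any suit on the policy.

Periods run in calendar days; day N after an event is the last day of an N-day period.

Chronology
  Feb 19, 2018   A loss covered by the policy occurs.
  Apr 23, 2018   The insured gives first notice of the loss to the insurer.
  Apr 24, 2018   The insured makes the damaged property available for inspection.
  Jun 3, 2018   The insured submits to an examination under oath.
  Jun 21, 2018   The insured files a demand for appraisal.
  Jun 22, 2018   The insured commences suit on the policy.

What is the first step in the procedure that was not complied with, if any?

Step 1

Step 1: 60 days after Feb 19, 2018 (when the loss occurs) is Apr 20, 2018; Apr 23, 2018 misses that deadline by 3 days.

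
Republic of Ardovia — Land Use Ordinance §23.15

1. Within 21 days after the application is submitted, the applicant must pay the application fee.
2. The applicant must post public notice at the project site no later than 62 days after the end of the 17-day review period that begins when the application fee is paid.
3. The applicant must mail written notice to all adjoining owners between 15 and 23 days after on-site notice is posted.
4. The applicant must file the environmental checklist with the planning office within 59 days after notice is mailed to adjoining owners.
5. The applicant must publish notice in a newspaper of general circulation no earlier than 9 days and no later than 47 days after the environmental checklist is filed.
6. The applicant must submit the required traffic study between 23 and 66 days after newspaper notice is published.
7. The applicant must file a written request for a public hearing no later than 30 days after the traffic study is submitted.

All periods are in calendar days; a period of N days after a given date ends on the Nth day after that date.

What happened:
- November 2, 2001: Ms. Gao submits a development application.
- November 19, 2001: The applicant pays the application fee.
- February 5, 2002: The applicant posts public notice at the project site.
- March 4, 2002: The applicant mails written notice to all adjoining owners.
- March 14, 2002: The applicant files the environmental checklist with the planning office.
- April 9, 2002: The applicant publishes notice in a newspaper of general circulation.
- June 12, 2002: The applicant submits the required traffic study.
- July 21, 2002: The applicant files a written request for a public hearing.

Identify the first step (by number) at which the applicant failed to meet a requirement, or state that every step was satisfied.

Step 3

Step 1 — counting 21 days from November 2, 2001 (when the application is submitted) gives a deadline of November 23, 2001; completed November 19, 2001, before the deadline.
Step 2 — counting 62 days from December 6, 2001 (end of the 17-day review period, which began when the application fee is paid on November 19, 2001) gives a deadline of February 6, 2002; completed February 5, 2002, before the deadline.
Step 3 — 15 and 23 days from February 5, 2002 (when on-site notice is posted) are February 20, 2002 and February 28, 2002 respectively; March 4, 2002 is 4 days past the end of the window.
The procedure was therefore not followed at step 3.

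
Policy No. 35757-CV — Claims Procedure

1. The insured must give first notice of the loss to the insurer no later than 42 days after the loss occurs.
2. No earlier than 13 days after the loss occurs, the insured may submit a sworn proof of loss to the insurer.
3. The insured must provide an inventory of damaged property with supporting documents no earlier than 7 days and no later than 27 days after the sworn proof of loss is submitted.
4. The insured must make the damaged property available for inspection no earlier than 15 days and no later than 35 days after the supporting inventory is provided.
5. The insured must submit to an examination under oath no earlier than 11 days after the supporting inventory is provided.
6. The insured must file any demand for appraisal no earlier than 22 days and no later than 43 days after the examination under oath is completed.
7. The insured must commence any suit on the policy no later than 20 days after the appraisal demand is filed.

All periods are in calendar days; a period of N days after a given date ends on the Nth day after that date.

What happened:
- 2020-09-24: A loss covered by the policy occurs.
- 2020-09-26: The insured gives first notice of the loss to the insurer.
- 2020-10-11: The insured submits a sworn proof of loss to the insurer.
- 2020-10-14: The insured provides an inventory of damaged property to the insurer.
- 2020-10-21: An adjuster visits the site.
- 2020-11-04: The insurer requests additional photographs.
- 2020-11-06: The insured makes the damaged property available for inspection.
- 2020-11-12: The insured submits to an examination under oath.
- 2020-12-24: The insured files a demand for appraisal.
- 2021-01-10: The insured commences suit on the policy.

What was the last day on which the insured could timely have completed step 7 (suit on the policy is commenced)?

Step 7 runs from 2020-12-24, when the appraisal demand is filed. 20 days after 2020-12-24 is 2021-01-13.

2021-01-13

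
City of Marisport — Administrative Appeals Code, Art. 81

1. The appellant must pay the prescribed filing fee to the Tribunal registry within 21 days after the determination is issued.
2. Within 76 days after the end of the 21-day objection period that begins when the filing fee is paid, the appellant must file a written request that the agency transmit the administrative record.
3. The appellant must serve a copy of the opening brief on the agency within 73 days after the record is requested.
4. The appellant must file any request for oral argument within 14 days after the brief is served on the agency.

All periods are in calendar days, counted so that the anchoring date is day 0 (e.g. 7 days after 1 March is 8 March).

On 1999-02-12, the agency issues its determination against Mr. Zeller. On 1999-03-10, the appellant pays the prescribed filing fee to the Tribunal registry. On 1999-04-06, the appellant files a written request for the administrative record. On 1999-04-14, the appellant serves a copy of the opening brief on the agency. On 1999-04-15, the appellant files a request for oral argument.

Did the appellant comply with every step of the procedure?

No

(1) due by 1999-02-12 + 21 days = 1999-03-05; done 1999-03-10 — 5 days late.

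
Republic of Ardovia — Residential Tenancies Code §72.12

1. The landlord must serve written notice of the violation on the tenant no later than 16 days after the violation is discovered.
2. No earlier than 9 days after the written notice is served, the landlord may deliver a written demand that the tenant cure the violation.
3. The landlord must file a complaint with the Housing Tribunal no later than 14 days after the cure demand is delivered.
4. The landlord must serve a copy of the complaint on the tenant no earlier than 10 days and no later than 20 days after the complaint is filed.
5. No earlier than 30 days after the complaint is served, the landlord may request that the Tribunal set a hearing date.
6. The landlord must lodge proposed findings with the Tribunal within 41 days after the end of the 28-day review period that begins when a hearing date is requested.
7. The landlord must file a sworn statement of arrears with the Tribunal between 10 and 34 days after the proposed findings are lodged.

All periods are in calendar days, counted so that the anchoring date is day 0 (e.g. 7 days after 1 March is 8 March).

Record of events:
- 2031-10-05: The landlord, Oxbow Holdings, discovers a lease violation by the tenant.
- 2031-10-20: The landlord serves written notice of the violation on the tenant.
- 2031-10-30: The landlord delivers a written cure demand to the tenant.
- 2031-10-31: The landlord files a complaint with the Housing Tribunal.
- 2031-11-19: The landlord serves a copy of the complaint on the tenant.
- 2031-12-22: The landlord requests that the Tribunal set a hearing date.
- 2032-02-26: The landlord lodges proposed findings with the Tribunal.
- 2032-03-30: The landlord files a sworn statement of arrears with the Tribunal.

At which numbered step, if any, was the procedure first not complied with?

(1) due by 2031-10-05 + 16 days = 2031-10-21; completed 2031-10-20, before the deadline.
(2) permitted from 2031-10-20 + 9 days = 2031-10-29 onward; 2031-10-30 is on or after that date.
(3) due by 2031-10-30 + 14 days = 2031-11-13; done 2031-10-31 — timely.
(4) the permitted window runs from 2031-10-31 + 10 = 2031-11-10 to 2031-10-31 + 20 = 2031-11-20; 2031-11-19 falls inside that range.
(5) permitted from 2031-11-19 + 30 days = 2031-12-19 onward; done 2031-12-22 — permitted.
(6) due by 2032-01-19 + 41 days = 2032-02-29; completed 2032-02-26, before the deadline.
(7) the permitted window runs from 2032-02-26 + 10 = 2032-03-07 to 2032-02-26 + 34 = 2032-03-31; done 2032-03-30, which is between those dates.

None — every step was satisfied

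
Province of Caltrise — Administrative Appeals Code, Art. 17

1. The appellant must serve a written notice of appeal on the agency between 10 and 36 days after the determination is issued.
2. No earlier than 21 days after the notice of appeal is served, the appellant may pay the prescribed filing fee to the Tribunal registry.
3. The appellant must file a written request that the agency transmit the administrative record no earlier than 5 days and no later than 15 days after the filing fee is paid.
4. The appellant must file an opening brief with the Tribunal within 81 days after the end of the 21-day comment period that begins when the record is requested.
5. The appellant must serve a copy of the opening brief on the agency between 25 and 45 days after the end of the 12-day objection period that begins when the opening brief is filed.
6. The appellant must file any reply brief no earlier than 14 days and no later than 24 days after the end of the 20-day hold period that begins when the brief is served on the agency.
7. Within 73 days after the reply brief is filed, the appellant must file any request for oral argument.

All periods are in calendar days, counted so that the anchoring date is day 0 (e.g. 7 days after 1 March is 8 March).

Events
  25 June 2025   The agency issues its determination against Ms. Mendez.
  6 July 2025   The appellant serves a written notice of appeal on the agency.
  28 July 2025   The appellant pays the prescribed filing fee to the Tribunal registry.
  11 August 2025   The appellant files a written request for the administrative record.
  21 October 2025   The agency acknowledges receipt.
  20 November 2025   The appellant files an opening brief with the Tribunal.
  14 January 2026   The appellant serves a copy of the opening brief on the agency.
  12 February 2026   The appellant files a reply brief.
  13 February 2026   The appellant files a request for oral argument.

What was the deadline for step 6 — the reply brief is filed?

27 February 2026

The brief is served on the agency on 14 January 2026; the 20-day hold period therefore ends 3 February 2026, and step 6 runs from that date. The window is 14–24 days after 3 February 2026; it closes on 27 February 2026.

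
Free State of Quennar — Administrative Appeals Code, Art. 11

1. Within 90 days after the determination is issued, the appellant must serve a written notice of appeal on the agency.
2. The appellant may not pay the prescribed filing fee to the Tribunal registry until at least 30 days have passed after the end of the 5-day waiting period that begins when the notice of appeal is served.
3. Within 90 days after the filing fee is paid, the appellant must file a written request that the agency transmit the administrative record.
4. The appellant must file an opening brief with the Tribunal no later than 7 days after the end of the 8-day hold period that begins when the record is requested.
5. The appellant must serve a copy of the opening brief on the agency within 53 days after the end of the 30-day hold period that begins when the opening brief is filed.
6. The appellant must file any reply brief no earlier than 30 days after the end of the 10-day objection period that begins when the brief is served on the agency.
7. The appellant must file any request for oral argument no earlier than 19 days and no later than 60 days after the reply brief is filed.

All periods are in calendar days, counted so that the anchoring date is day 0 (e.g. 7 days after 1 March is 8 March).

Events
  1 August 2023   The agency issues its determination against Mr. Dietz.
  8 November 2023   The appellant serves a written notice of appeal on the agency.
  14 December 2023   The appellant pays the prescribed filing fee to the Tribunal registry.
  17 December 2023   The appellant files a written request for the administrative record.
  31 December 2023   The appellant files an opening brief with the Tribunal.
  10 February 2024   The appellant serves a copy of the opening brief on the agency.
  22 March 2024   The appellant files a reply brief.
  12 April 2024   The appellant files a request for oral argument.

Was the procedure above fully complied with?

No

Step 1 — counting 90 days from 1 August 2023 (when the determination is issued) gives a deadline of 30 October 2023; 8 November 2023 misses that deadline by 9 days.
That is the first point of non-compliance.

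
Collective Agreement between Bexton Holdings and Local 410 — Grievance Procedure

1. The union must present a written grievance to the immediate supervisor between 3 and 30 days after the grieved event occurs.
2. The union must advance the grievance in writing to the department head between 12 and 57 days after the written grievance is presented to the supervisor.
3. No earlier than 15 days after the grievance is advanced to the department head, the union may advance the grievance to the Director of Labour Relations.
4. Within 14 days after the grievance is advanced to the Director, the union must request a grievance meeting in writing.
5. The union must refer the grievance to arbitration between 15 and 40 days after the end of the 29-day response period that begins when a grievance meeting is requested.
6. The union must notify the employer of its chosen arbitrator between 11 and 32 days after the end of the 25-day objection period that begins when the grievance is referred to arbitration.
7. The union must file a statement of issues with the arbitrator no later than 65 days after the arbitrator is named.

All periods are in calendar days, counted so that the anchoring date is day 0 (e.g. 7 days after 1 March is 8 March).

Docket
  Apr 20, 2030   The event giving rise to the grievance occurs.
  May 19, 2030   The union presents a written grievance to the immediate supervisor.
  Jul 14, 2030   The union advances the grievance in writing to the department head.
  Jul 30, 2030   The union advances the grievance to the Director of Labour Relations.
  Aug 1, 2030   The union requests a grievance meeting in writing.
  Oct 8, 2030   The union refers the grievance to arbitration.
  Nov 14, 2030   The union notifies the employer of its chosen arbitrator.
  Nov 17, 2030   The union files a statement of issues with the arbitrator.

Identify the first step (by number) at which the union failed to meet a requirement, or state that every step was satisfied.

Step 1: the window is 3–30 days after Apr 20, 2030 (when the grieved event occurs), so Apr 23, 2030 through May 20, 2030; May 19, 2030 falls inside that range.
Step 2: the window is 12–57 days after May 19, 2030 (when the written grievance is presented to the supervisor), so May 31, 2030 through Jul 15, 2030; done Jul 14, 2030, which is between those dates.
Step 3: the earliest permitted date is 15 days after Jul 14, 2030 (when the grievance is advanced to the department head), i.e. Jul 29, 2030; done Jul 30, 2030 — permitted.
Step 4: 14 days after Jul 30, 2030 (when the grievance is advanced to the Director) is Aug 13, 2030; done Aug 1, 2030 — timely.
Step 5: the window is 15–40 days after Aug 30, 2030 (end of the 29-day response period, which began when a grievance meeting is requested on Aug 1, 2030), so Sep 14, 2030 through Oct 9, 2030; done Oct 8, 2030, which is between those dates.
Step 6: the window is 11–32 days after Nov 2, 2030 (end of the 25-day objection period, which began when the grievance is referred to arbitration on Oct 8, 2030), so Nov 13, 2030 through Dec 4, 2030; Nov 14, 2030 falls inside that range.
Step 7: 65 days after Nov 14, 2030 (when the arbitrator is named) is Jan 18, 2031; done Nov 17, 2030 — timely.

None — every step was satisfied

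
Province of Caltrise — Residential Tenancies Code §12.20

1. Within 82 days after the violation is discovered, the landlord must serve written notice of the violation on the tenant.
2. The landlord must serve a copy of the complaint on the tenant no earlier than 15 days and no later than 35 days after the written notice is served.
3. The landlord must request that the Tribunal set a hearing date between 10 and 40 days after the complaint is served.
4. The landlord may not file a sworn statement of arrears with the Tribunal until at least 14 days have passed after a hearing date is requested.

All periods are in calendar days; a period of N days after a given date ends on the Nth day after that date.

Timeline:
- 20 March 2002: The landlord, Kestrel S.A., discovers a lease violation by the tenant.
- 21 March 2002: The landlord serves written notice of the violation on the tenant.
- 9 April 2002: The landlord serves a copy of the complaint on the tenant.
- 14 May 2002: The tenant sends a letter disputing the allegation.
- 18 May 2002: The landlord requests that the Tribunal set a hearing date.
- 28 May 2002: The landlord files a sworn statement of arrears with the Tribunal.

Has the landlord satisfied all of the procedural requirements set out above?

No

Step 1: 82 days after 20 March 2002 (when the violation is discovered) is 10 June 2002; 21 March 2002 is within that limit.
Step 2: the window is 15–35 days after 21 March 2002 (when the written notice is served), so 5 April 2002 through 25 April 2002; 9 April 2002 falls inside that range.
Step 3: the window is 10–40 days after 9 April 2002 (when the complaint is served), so 19 April 2002 through 19 May 2002; 18 May 2002 falls inside that range.
Step 4: the earliest permitted date is 14 days after 18 May 2002 (when a hearing date is requested), i.e. 1 June 2002; done 28 May 2002 — 4 days too early.
Later steps need not be reached.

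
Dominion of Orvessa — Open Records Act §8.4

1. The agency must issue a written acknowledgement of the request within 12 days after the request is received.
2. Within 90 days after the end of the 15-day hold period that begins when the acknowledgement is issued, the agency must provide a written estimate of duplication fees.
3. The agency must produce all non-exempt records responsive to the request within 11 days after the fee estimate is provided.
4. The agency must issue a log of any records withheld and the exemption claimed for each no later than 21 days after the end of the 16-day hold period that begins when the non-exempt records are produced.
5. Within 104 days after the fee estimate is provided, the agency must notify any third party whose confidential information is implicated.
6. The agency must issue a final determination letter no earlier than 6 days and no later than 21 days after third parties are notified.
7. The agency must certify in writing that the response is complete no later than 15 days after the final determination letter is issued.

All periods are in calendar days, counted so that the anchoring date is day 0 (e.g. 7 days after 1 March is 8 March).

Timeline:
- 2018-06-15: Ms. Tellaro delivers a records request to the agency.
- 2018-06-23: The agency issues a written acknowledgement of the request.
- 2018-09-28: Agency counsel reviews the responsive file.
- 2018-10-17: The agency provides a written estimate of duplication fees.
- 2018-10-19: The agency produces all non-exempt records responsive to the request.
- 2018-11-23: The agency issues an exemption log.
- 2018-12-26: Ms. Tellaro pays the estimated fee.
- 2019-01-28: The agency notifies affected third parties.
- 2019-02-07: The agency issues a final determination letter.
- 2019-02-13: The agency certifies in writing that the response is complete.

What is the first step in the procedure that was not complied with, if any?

Step 2

Step 1: 12 days after 2018-06-15 (when the request is received) is 2018-06-27; completed 2018-06-23, before the deadline.
Step 2: 90 days after 2018-07-08 (end of the 15-day hold period, which began when the acknowledgement is issued on 2018-06-23) is 2018-10-06; done 2018-10-17 — 11 days late.
The procedure was therefore not followed at step 2.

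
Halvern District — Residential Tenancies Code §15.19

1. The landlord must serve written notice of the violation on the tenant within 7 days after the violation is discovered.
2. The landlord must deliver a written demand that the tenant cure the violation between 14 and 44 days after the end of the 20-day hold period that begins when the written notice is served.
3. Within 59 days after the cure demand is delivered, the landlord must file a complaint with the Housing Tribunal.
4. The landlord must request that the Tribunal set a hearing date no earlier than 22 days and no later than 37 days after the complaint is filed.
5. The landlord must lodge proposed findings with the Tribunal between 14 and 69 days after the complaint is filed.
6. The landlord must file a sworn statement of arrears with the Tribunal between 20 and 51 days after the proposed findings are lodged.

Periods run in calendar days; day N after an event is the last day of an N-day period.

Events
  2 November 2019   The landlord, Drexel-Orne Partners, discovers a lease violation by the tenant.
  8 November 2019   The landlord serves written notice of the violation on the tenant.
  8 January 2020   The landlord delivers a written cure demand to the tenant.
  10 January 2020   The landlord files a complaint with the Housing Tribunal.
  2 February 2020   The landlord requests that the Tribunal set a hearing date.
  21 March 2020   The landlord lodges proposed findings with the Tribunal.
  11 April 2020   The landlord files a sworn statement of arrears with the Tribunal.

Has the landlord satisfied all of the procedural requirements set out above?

No

Step 1: 7 days after 2 November 2019 (when the violation is discovered) is 9 November 2019; 8 November 2019 is within that limit.
Step 2: the window is 14–44 days after 28 November 2019 (end of the 20-day hold period, which began when the written notice is served on 8 November 2019), so 12 December 2019 through 11 January 2020; done 8 January 2020 — within the window.
Step 3: 59 days after 8 January 2020 (when the cure demand is delivered) is 7 March 2020; completed 10 January 2020, before the deadline.
Step 4: the window is 22–37 days after 10 January 2020 (when the complaint is filed), so 1 February 2020 through 16 February 2020; done 2 February 2020, which is between those dates.
Step 5: the window is 14–69 days after 10 January 2020 (when the complaint is filed), so 24 January 2020 through 19 March 2020; done 21 March 2020 — 2 days after the window closed.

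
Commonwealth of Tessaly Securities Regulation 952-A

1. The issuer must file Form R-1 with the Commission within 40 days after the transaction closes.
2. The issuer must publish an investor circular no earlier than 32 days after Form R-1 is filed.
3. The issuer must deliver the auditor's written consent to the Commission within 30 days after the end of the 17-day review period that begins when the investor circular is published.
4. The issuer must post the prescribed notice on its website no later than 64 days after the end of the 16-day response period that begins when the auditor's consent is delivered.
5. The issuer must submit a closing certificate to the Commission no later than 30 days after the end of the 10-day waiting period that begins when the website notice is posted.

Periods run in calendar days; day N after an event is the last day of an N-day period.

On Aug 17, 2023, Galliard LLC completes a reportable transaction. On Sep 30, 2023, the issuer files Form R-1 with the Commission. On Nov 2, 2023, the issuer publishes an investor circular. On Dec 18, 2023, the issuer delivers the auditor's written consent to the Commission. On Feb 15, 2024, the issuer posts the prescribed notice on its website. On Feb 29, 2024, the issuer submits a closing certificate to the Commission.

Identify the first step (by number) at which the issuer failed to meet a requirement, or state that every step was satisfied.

Step 1

Step 1 — counting 40 days from Aug 17, 2023 (when the transaction closes) gives a deadline of Sep 26, 2023; Sep 30, 2023 misses that deadline by 4 days.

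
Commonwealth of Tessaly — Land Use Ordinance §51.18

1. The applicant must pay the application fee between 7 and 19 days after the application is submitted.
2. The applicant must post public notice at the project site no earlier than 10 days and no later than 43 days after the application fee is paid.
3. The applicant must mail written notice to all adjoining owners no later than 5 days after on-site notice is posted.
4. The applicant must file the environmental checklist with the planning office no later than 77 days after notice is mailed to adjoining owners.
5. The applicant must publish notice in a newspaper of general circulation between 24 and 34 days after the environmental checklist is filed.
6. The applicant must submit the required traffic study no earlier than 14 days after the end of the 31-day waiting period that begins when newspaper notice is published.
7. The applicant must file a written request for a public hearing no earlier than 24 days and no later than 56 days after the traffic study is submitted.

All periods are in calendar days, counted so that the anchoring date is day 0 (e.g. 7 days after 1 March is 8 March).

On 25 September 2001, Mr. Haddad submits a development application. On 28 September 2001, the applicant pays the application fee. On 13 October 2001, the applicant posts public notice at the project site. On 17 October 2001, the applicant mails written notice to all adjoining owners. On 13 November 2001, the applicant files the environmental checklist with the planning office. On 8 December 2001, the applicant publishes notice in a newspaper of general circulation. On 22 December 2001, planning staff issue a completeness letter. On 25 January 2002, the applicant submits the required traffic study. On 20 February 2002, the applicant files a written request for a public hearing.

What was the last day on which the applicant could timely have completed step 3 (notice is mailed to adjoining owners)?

18 October 2001

Step 3 runs from 13 October 2001, when on-site notice is posted. 5 days after 13 October 2001 is 18 October 2001.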